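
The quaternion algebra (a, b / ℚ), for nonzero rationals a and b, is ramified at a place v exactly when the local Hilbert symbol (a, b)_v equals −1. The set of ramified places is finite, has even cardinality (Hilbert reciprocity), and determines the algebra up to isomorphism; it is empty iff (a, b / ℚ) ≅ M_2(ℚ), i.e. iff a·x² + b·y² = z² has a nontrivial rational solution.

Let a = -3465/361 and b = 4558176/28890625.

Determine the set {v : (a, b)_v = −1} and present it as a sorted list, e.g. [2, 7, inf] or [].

[2, 11, 17, 19]

Mod squares: a ≡ -385, b ≡ 646. Check v ∈ {∞, 2, 3, 5, 7, 11, 17, 19, 43}.
v=17: a=17^0·(≡5), b=17^1·(≡8) mod 17; (5|17)=-1, (8|17)=+1; (−1)^{0·1·8}·(-1)^1·(+1)^0 = -1.
v=43: a=43^0·(≡39), b=43^-2·(≡11) mod 43; (39|43)=-1, (11|43)=+1; (−1)^{0·-2·21}·(-1)^-2·(+1)^0 = +1.
v=∞: -385 < 0 and 646 > 0  ⇒  (a,b)_∞ = +1.
v=11: a=11^1·(≡9), b=11^0·(≡8) mod 11; (9|11)=+1, (8|11)=-1; (−1)^{1·0·5}·(+1)^0·(-1)^1 = -1.
v=2: v_2(a)=0, v_2(b)=5; units ≡ 7, 3 (mod 8); ε·ε+αω+βω = 1·1+0·1+5·0 ≡ 1  ⇒  (a,b)_2 = -1.
v=7: a=7^1·(≡4), b=7^2·(≡1) mod 7; (4|7)=+1, (1|7)=+1; (−1)^{1·2·3}·(+1)^2·(+1)^1 = +1.
v=19: a=19^-2·(≡12), b=19^1·(≡12) mod 19; (12|19)=-1, (12|19)=-1; (−1)^{-2·1·9}·(-1)^1·(-1)^-2 = -1.
v=5: a=5^1·(≡2), b=5^-6·(≡4) mod 5; (2|5)=-1, (4|5)=+1; (−1)^{1·-6·2}·(-1)^-6·(+1)^1 = +1.
v=3: a=3^2·(≡2), b=3^2·(≡1) mod 3; (2|3)=-1, (1|3)=+1; (−1)^{2·2·1}·(-1)^2·(+1)^2 = +1.
(-385, 646 / ℚ) ramifies at {2, 11, 17, 19}: a division algebra.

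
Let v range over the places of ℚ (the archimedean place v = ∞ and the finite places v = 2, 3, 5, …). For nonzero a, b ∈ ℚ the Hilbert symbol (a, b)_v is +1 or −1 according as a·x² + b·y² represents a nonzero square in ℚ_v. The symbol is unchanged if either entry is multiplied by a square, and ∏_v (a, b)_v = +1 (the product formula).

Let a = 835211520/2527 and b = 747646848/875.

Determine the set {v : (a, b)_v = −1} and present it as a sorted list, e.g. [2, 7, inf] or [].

[3, 5, 7, 11]

(a, b) ≡ (15015, 2730) mod (ℚ^×)²; places V = {2, 3, 5, 7, 11, 13, 19, 43, ∞}.
(a,b)_19: α=-2, u≡11; β=0, v≡2 (mod 19); (11|19)=+1, (2|19)=-1; sign (−1)^0·+1^0·-1^-2 = +1.
(a,b)_43: α=0, u≡27; β=2, v≡13 (mod 43); (27|43)=-1, (13|43)=+1; sign (−1)^0·-1^2·+1^0 = +1.
(a,b)_13: α=3, u≡8; β=1, v≡6 (mod 13); (8|13)=-1, (6|13)=-1; sign (−1)^0·-1^1·-1^3 = +1.
(a,b)_3: α=3, u≡1; β=5, v≡1 (mod 3); (1|3)=+1, (1|3)=+1; sign (−1)^1·+1^5·+1^3 = -1.
(a,b)_2: α=8, β=7; u≡7, v≡5 (mod 8); ε(u)ε(v)=1·0, αω(v)=8·1, βω(u)=7·0; sum ≡ 0  ⇒  +1.
(a,b)_7: α=-1, u≡6; β=-1, v≡3 (mod 7); (6|7)=-1, (3|7)=-1; sign (−1)^1·-1^-1·-1^-1 = -1.
(a,b)_5: α=1, u≡2; β=-3, v≡4 (mod 5); (2|5)=-1, (4|5)=+1; sign (−1)^0·-1^-3·+1^1 = -1.
(a,b)_11: α=1, u≡9; β=0, v≡6 (mod 11); (9|11)=+1, (6|11)=-1; sign (−1)^0·+1^0·-1^1 = -1.
(a,b)_∞: sgn(15015)=+, sgn(2730)=+, so +1.
(15015, 2730 / ℚ) ramifies at {3, 5, 7, 11}: a division algebra.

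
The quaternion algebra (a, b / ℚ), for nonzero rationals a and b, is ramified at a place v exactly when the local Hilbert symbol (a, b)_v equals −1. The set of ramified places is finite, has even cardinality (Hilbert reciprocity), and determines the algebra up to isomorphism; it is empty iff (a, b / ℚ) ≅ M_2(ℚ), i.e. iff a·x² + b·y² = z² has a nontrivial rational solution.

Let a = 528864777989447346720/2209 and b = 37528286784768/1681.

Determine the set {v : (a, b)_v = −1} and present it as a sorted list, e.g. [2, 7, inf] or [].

Mod squares: a ≡ 4370, b ≡ 13. Check v ∈ {∞, 2, 3, 5, 7, 13, 19, 23, 41, 47}.
v=23: a=23^3·(≡3), b=23^2·(≡12) mod 23; (3|23)=+1, (12|23)=+1; (−1)^{3·2·11}·(+1)^2·(+1)^3 = +1.
v=2: v_2(a)=5, v_2(b)=8; units ≡ 1, 5 (mod 8); ε·ε+αω+βω = 0·0+5·1+8·0 ≡ 1  ⇒  (a,b)_2 = -1.
v=7: a=7^2·(≡4), b=7^0·(≡3) mod 7; (4|7)=+1, (3|7)=-1; (−1)^{2·0·3}·(+1)^0·(-1)^2 = +1.
v=41: a=41^0·(≡38), b=41^-2·(≡7) mod 41; (38|41)=-1, (7|41)=-1; (−1)^{0·-2·20}·(-1)^-2·(-1)^0 = +1.
v=13: a=13^2·(≡7), b=13^1·(≡3) mod 13; (7|13)=-1, (3|13)=+1; (−1)^{2·1·6}·(-1)^1·(+1)^2 = -1.
v=3: a=3^14·(≡2), b=3^10·(≡1) mod 3; (2|3)=-1, (1|3)=+1; (−1)^{14·10·1}·(-1)^10·(+1)^14 = +1.
v=∞: 4370 > 0 and 13 > 0  ⇒  (a,b)_∞ = +1.
v=19: a=19^3·(≡10), b=19^2·(≡3) mod 19; (10|19)=-1, (3|19)=-1; (−1)^{3·2·9}·(-1)^2·(-1)^3 = -1.
v=47: a=47^-2·(≡40), b=47^0·(≡13) mod 47; (40|47)=-1, (13|47)=-1; (−1)^{-2·0·23}·(-1)^0·(-1)^-2 = +1.
v=5: a=5^1·(≡1), b=5^0·(≡3) mod 5; (1|5)=+1, (3|5)=-1; (−1)^{1·0·2}·(+1)^0·(-1)^1 = -1.
Ram(4370, 13) = {2, 5, 13, 19}; no ℚ_2-point on the conic.

[2, 5, 13, 19]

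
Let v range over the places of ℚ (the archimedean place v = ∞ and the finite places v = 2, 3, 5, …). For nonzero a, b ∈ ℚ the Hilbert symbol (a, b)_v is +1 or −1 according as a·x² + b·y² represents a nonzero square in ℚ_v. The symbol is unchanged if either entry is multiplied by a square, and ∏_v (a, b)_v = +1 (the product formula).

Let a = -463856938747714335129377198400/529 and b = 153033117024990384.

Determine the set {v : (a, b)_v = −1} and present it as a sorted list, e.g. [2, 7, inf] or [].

Mod squares: a ≡ -35061, b ≡ 3451. Check v ∈ {∞, 2, 3, 5, 7, 13, 17, 23, 29, 31}.
v=13: a=13^3·(≡7), b=13^2·(≡7) mod 13; (7|13)=-1, (7|13)=-1; (−1)^{3·2·6}·(-1)^2·(-1)^3 = -1.
v=23: a=23^-2·(≡19), b=23^0·(≡2) mod 23; (19|23)=-1, (2|23)=+1; (−1)^{-2·0·11}·(-1)^0·(+1)^-2 = +1.
v=3: a=3^17·(≡1), b=3^10·(≡1) mod 3; (1|3)=+1, (1|3)=+1; (−1)^{17·10·1}·(+1)^10·(+1)^17 = +1.
v=31: a=31^3·(≡9), b=31^2·(≡16) mod 31; (9|31)=+1, (16|31)=+1; (−1)^{3·2·15}·(+1)^2·(+1)^3 = +1.
v=∞: -35061 < 0 and 3451 > 0  ⇒  (a,b)_∞ = +1.
v=2: v_2(a)=6, v_2(b)=4; units ≡ 3, 3 (mod 8); ε·ε+αω+βω = 1·1+6·1+4·1 ≡ 1  ⇒  (a,b)_2 = -1.
v=29: a=29^1·(≡24), b=29^1·(≡15) mod 29; (24|29)=+1, (15|29)=-1; (−1)^{1·1·14}·(+1)^1·(-1)^1 = -1.
v=7: a=7^2·(≡2), b=7^1·(≡5) mod 7; (2|7)=+1, (5|7)=-1; (−1)^{2·1·3}·(+1)^1·(-1)^2 = +1.
v=17: a=17^6·(≡10), b=17^3·(≡13) mod 17; (10|17)=-1, (13|17)=+1; (−1)^{6·3·8}·(-1)^3·(+1)^6 = -1.
v=5: a=5^2·(≡1), b=5^0·(≡4) mod 5; (1|5)=+1, (4|5)=+1; (−1)^{2·0·2}·(+1)^0·(+1)^2 = +1.
|Ram(-35061, 3451)| = 4, even; anisotropic at {2, 13, 17, 29}.

[2, 13, 17, 29]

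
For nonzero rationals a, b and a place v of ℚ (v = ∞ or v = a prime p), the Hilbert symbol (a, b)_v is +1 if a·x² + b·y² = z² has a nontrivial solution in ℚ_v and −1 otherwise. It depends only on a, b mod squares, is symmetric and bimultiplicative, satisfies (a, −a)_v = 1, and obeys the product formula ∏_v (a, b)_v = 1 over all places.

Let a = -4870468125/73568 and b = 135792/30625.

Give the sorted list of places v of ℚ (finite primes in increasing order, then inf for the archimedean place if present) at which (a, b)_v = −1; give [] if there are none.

Mod squares: a ≡ -34238, b ≡ 943. Check v ∈ {∞, 2, 3, 5, 7, 11, 17, 19, 23, 31, 41, 53}.
v=∞: -34238 < 0 and 943 > 0  ⇒  (a,b)_∞ = +1.
v=2: v_2(a)=-5, v_2(b)=4; units ≡ 1, 7 (mod 8); ε·ε+αω+βω = 0·1+-5·0+4·0 ≡ 0  ⇒  (a,b)_2 = +1.
v=31: a=31^2·(≡13), b=31^0·(≡27) mod 31; (13|31)=-1, (27|31)=-1; (−1)^{2·0·15}·(-1)^0·(-1)^2 = +1.
v=17: a=17^1·(≡4), b=17^0·(≡8) mod 17; (4|17)=+1, (8|17)=+1; (−1)^{1·0·8}·(+1)^0·(+1)^1 = +1.
v=5: a=5^4·(≡2), b=5^-4·(≡3) mod 5; (2|5)=-1, (3|5)=-1; (−1)^{4·-4·2}·(-1)^-4·(-1)^4 = +1.
v=3: a=3^2·(≡1), b=3^2·(≡1) mod 3; (1|3)=+1, (1|3)=+1; (−1)^{2·2·1}·(+1)^2·(+1)^2 = +1.
v=19: a=19^-1·(≡3), b=19^0·(≡13) mod 19; (3|19)=-1, (13|19)=-1; (−1)^{-1·0·9}·(-1)^0·(-1)^-1 = -1.
v=11: a=11^-2·(≡9), b=11^0·(≡8) mod 11; (9|11)=+1, (8|11)=-1; (−1)^{-2·0·5}·(+1)^0·(-1)^-2 = +1.
v=53: a=53^1·(≡17), b=53^0·(≡17) mod 53; (17|53)=+1, (17|53)=+1; (−1)^{1·0·26}·(+1)^0·(+1)^1 = +1.
v=23: a=23^0·(≡12), b=23^1·(≡9) mod 23; (12|23)=+1, (9|23)=+1; (−1)^{0·1·11}·(+1)^1·(+1)^0 = +1.
v=7: a=7^0·(≡6), b=7^-2·(≡3) mod 7; (6|7)=-1, (3|7)=-1; (−1)^{0·-2·3}·(-1)^-2·(-1)^0 = +1.
v=41: a=41^0·(≡22), b=41^1·(≡25) mod 41; (22|41)=-1, (25|41)=+1; (−1)^{0·1·20}·(-1)^1·(+1)^0 = -1.
Ram(-34238, 943) = {19, 41}; no ℚ_19-point on the conic.

[19, 41]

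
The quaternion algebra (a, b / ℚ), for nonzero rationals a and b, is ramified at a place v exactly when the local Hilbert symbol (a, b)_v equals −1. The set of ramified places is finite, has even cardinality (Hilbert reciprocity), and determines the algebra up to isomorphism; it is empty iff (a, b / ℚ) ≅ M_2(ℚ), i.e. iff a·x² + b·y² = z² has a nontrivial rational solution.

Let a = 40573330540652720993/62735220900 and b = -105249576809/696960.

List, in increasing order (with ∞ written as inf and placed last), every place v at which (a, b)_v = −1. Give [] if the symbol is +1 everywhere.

Mod squares: a ≡ 17, b ≡ -3704810. Check v ∈ {∞, 2, 3, 5, 7, 11, 13, 17, 19, 23, 31, 37, 41}.
v=13: a=13^2·(≡12), b=13^2·(≡6) mod 13; (12|13)=+1, (6|13)=-1; (−1)^{2·2·6}·(+1)^2·(-1)^2 = +1.
v=11: a=11^-4·(≡7), b=11^-2·(≡9) mod 11; (7|11)=-1, (9|11)=+1; (−1)^{-4·-2·5}·(-1)^-2·(+1)^-4 = +1.
v=2: v_2(a)=-2, v_2(b)=-7; units ≡ 1, 3 (mod 8); ε·ε+αω+βω = 0·1+-2·1+-7·0 ≡ 0  ⇒  (a,b)_2 = +1.
v=19: a=19^4·(≡16), b=19^1·(≡7) mod 19; (16|19)=+1, (7|19)=+1; (−1)^{4·1·9}·(+1)^1·(+1)^4 = +1.
v=37: a=37^2·(≡20), b=37^1·(≡20) mod 37; (20|37)=-1, (20|37)=-1; (−1)^{2·1·18}·(-1)^1·(-1)^2 = -1.
v=7: a=7^2·(≡3), b=7^0·(≡3) mod 7; (3|7)=-1, (3|7)=-1; (−1)^{2·0·3}·(-1)^0·(-1)^2 = +1.
v=23: a=23^-2·(≡15), b=23^0·(≡10) mod 23; (15|23)=-1, (10|23)=-1; (−1)^{-2·0·11}·(-1)^0·(-1)^-2 = +1.
v=∞: 17 > 0 and -3704810 < 0  ⇒  (a,b)_∞ = +1.
v=5: a=5^-2·(≡3), b=5^-1·(≡3) mod 5; (3|5)=-1, (3|5)=-1; (−1)^{-2·-1·2}·(-1)^-1·(-1)^-2 = -1.
v=3: a=3^-4·(≡2), b=3^-2·(≡1) mod 3; (2|3)=-1, (1|3)=+1; (−1)^{-4·-2·1}·(-1)^-2·(+1)^-4 = +1.
v=31: a=31^2·(≡3), b=31^1·(≡30) mod 31; (3|31)=-1, (30|31)=-1; (−1)^{2·1·15}·(-1)^1·(-1)^2 = -1.
v=17: a=17^1·(≡4), b=17^1·(≡11) mod 17; (4|17)=+1, (11|17)=-1; (−1)^{1·1·8}·(+1)^1·(-1)^1 = -1.
v=41: a=41^2·(≡19), b=41^2·(≡16) mod 41; (19|41)=-1, (16|41)=+1; (−1)^{2·2·20}·(-1)^2·(+1)^2 = +1.
(17, -3704810 / ℚ) ramifies at {5, 17, 31, 37}: a division algebra.

[5, 17, 31, 37]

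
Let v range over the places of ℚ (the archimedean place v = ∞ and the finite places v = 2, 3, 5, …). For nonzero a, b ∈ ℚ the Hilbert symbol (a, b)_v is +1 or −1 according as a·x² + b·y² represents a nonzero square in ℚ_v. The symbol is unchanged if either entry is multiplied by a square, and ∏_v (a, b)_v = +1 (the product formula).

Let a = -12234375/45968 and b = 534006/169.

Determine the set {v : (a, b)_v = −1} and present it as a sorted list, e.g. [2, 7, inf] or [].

[3, 11]

(a, b) ≡ (-1479, 59334) mod (ℚ^×)²; places V = {2, 3, 5, 11, 13, 17, 29, 31, ∞}.
(a,b)_11: α=0, u≡10; β=1, v≡9 (mod 11); (10|11)=-1, (9|11)=+1; sign (−1)^0·-1^1·+1^0 = -1.
(a,b)_31: α=0, u≡14; β=1, v≡17 (mod 31); (14|31)=+1, (17|31)=-1; sign (−1)^0·+1^1·-1^0 = +1.
(a,b)_29: α=1, u≡25; β=1, v≡6 (mod 29); (25|29)=+1, (6|29)=+1; sign (−1)^0·+1^1·+1^1 = +1.
(a,b)_2: α=-4, β=1; u≡1, v≡3 (mod 8); ε(u)ε(v)=0·1, αω(v)=-4·1, βω(u)=1·0; sum ≡ 0  ⇒  +1.
(a,b)_17: α=-1, u≡15; β=0, v≡15 (mod 17); (15|17)=+1, (15|17)=+1; sign (−1)^0·+1^0·+1^-1 = +1.
(a,b)_5: α=6, u≡4; β=0, v≡4 (mod 5); (4|5)=+1, (4|5)=+1; sign (−1)^0·+1^0·+1^6 = +1.
(a,b)_13: α=-2, u≡10; β=-2, v≡5 (mod 13); (10|13)=+1, (5|13)=-1; sign (−1)^0·+1^-2·-1^-2 = +1.
(a,b)_∞: sgn(-1479)=−, sgn(59334)=+, so +1.
(a,b)_3: α=3, u≡2; β=3, v≡2 (mod 3); (2|3)=-1, (2|3)=-1; sign (−1)^1·-1^3·-1^3 = -1.
Ram(-1479, 59334) = {3, 11}; no ℚ_3-point on the conic.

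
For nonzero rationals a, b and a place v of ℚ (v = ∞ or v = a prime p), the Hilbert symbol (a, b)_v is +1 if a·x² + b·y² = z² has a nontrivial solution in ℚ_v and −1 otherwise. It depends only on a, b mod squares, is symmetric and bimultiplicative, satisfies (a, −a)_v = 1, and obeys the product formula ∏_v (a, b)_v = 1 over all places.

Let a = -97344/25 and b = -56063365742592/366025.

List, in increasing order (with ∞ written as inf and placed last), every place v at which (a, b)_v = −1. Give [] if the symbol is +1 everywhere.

(a, b) ≡ (-1, -13) mod (ℚ^×)²; places V = {2, 3, 5, 11, 13, ∞}.
(a,b)_5: α=-2, u≡1; β=-2, v≡3 (mod 5); (1|5)=+1, (3|5)=-1; sign (−1)^0·+1^-2·-1^-2 = +1.
(a,b)_11: α=0, u≡2; β=-4, v≡4 (mod 11); (2|11)=-1, (4|11)=+1; sign (−1)^0·-1^-4·+1^0 = +1.
(a,b)_∞: sgn(-1)=−, sgn(-13)=−, so -1.
(a,b)_13: α=2, u≡4; β=5, v≡3 (mod 13); (4|13)=+1, (3|13)=+1; sign (−1)^0·+1^5·+1^2 = +1.
(a,b)_2: α=6, β=24; u≡7, v≡3 (mod 8); ε(u)ε(v)=1·1, αω(v)=6·1, βω(u)=24·0; sum ≡ 1  ⇒  -1.
(a,b)_3: α=2, u≡2; β=2, v≡2 (mod 3); (2|3)=-1, (2|3)=-1; sign (−1)^0·-1^2·-1^2 = +1.
(-1, -13 / ℚ) ramifies at {2, ∞}: a division algebra.

[2, inf]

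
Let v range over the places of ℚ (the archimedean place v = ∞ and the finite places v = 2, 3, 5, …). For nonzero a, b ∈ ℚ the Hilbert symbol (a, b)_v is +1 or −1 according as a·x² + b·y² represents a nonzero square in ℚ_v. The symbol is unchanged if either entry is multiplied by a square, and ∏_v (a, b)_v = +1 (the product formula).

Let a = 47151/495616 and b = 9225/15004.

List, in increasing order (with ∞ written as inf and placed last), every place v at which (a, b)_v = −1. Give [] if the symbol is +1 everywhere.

[2, 31]

Mod squares: a ≡ 31, b ≡ 1271. Check v ∈ {∞, 2, 3, 5, 11, 13, 31, 41}.
v=31: a=31^1·(≡5), b=31^-1·(≡14) mod 31; (5|31)=+1, (14|31)=+1; (−1)^{1·-1·15}·(+1)^-1·(+1)^1 = -1.
v=∞: 31 > 0 and 1271 > 0  ⇒  (a,b)_∞ = +1.
v=13: a=13^2·(≡8), b=13^0·(≡4) mod 13; (8|13)=-1, (4|13)=+1; (−1)^{2·0·6}·(-1)^0·(+1)^2 = +1.
v=2: v_2(a)=-12, v_2(b)=-2; units ≡ 7, 7 (mod 8); ε·ε+αω+βω = 1·1+-12·0+-2·0 ≡ 1  ⇒  (a,b)_2 = -1.
v=41: a=41^0·(≡36), b=41^1·(≡31) mod 41; (36|41)=+1, (31|41)=+1; (−1)^{0·1·20}·(+1)^1·(+1)^0 = +1.
v=11: a=11^-2·(≡4), b=11^-2·(≡6) mod 11; (4|11)=+1, (6|11)=-1; (−1)^{-2·-2·5}·(+1)^-2·(-1)^-2 = +1.
v=3: a=3^2·(≡1), b=3^2·(≡2) mod 3; (1|3)=+1, (2|3)=-1; (−1)^{2·2·1}·(+1)^2·(-1)^2 = +1.
v=5: a=5^0·(≡1), b=5^2·(≡1) mod 5; (1|5)=+1, (1|5)=+1; (−1)^{0·2·2}·(+1)^2·(+1)^0 = +1.
(31, 1271 / ℚ) ramifies at {2, 31}: a division algebra.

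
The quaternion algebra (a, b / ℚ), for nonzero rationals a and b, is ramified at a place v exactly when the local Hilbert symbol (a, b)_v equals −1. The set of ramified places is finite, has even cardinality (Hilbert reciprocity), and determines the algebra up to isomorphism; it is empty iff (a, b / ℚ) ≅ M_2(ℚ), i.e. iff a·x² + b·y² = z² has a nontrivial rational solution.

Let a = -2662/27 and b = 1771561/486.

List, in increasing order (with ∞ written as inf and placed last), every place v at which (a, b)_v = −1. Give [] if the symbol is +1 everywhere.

Mod squares: a ≡ -66, b ≡ 6. Check v ∈ {∞, 2, 3, 11}.
v=∞: -66 < 0 and 6 > 0  ⇒  (a,b)_∞ = +1.
v=11: a=11^3·(≡4), b=11^6·(≡6) mod 11; (4|11)=+1, (6|11)=-1; (−1)^{3·6·5}·(+1)^6·(-1)^3 = -1.
v=3: a=3^-3·(≡2), b=3^-5·(≡2) mod 3; (2|3)=-1, (2|3)=-1; (−1)^{-3·-5·1}·(-1)^-5·(-1)^-3 = -1.
v=2: v_2(a)=1, v_2(b)=-1; units ≡ 7, 3 (mod 8); ε·ε+αω+βω = 1·1+1·1+-1·0 ≡ 0  ⇒  (a,b)_2 = +1.
Ram(-66, 6) = {3, 11}; no ℚ_3-point on the conic.

[3, 11]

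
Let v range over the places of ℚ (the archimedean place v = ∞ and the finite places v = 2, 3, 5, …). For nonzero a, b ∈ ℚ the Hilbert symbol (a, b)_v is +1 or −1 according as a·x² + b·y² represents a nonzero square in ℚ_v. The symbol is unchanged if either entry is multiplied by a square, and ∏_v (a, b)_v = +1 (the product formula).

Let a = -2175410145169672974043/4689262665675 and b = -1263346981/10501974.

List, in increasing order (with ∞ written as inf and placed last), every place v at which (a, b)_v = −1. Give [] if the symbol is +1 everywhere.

(a, b) ≡ (-4089, -3431454) mod (ℚ^×)²; places V = {2, 3, 5, 7, 13, 29, 37, 41, 47, ∞}.
(a,b)_37: α=2, u≡13; β=1, v≡32 (mod 37); (13|37)=-1, (32|37)=-1; sign (−1)^0·-1^1·-1^2 = -1.
(a,b)_2: α=0, β=-1; u≡7, v≡1 (mod 8); ε(u)ε(v)=1·0, αω(v)=0·0, βω(u)=-1·0; sum ≡ 0  ⇒  +1.
(a,b)_7: α=-6, u≡6; β=-4, v≡1 (mod 7); (6|7)=-1, (1|7)=+1; sign (−1)^0·-1^-4·+1^-6 = +1.
(a,b)_3: α=-13, u≡2; β=-7, v≡1 (mod 3); (2|3)=-1, (1|3)=+1; sign (−1)^1·-1^-7·+1^-13 = +1.
(a,b)_5: α=-2, u≡1; β=0, v≡1 (mod 5); (1|5)=+1, (1|5)=+1; sign (−1)^0·+1^0·+1^-2 = +1.
(a,b)_∞: sgn(-4089)=−, sgn(-3431454)=−, so -1.
(a,b)_13: α=2, u≡5; β=1, v≡7 (mod 13); (5|13)=-1, (7|13)=-1; sign (−1)^0·-1^1·-1^2 = -1.
(a,b)_47: α=5, u≡9; β=2, v≡42 (mod 47); (9|47)=+1, (42|47)=+1; sign (−1)^0·+1^2·+1^5 = +1.
(a,b)_41: α=2, u≡34; β=1, v≡27 (mod 41); (34|41)=-1, (27|41)=-1; sign (−1)^0·-1^1·-1^2 = -1.
(a,b)_29: α=3, u≡1; β=1, v≡24 (mod 29); (1|29)=+1, (24|29)=+1; sign (−1)^0·+1^1·+1^3 = +1.
Ram(-4089, -3431454) = {13, 37, 41, ∞}; no ℚ_13-point on the conic.

[13, 37, 41, inf]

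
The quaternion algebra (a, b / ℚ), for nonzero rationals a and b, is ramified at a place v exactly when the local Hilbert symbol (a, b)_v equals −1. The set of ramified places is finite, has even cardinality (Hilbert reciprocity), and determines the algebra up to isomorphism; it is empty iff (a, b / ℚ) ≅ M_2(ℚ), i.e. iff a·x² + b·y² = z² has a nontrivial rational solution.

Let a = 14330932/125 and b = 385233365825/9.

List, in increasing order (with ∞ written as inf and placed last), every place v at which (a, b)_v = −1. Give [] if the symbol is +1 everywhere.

(a, b) ≡ (1265, 17) mod (ℚ^×)²; places V = {2, 3, 5, 7, 11, 17, 23, ∞}.
(a,b)_23: α=1, u≡6; β=2, v≡10 (mod 23); (6|23)=+1, (10|23)=-1; sign (−1)^0·+1^2·-1^1 = -1.
(a,b)_5: α=-3, u≡2; β=2, v≡2 (mod 5); (2|5)=-1, (2|5)=-1; sign (−1)^0·-1^2·-1^-3 = -1.
(a,b)_2: α=2, β=0; u≡1, v≡1 (mod 8); ε(u)ε(v)=0·0, αω(v)=2·0, βω(u)=0·0; sum ≡ 0  ⇒  +1.
(a,b)_17: α=2, u≡14; β=3, v≡8 (mod 17); (14|17)=-1, (8|17)=+1; sign (−1)^0·-1^3·+1^2 = -1.
(a,b)_7: α=2, u≡6; β=2, v≡5 (mod 7); (6|7)=-1, (5|7)=-1; sign (−1)^0·-1^2·-1^2 = +1.
(a,b)_11: α=1, u≡4; β=2, v≡8 (mod 11); (4|11)=+1, (8|11)=-1; sign (−1)^0·+1^2·-1^1 = -1.
(a,b)_3: α=0, u≡2; β=-2, v≡2 (mod 3); (2|3)=-1, (2|3)=-1; sign (−1)^0·-1^-2·-1^0 = +1.
(a,b)_∞: sgn(1265)=+, sgn(17)=+, so +1.
Ram(1265, 17) = {5, 11, 17, 23}; no ℚ_5-point on the conic.

[5, 11, 17, 23]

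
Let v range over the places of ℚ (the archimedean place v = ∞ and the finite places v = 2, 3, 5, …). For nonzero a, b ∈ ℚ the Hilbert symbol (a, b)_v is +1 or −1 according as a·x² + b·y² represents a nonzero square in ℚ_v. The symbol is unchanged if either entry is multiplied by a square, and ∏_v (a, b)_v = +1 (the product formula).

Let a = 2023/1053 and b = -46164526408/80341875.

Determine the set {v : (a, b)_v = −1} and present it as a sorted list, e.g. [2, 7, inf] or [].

[2, 7]

(a, b) ≡ (91, -6006) mod (ℚ^×)²; places V = {2, 3, 5, 7, 11, 13, 17, 23, ∞}.
(a,b)_23: α=0, u≡14; β=-2, v≡15 (mod 23); (14|23)=-1, (15|23)=-1; sign (−1)^0·-1^-2·-1^0 = +1.
(a,b)_2: α=0, β=3; u≡3, v≡5 (mod 8); ε(u)ε(v)=1·0, αω(v)=0·1, βω(u)=3·1; sum ≡ 1  ⇒  -1.
(a,b)_3: α=-4, u≡1; β=-5, v≡2 (mod 3); (1|3)=+1, (2|3)=-1; sign (−1)^0·+1^-5·-1^-4 = +1.
(a,b)_7: α=1, u≡3; β=9, v≡5 (mod 7); (3|7)=-1, (5|7)=-1; sign (−1)^1·-1^9·-1^1 = -1.
(a,b)_5: α=0, u≡1; β=-4, v≡1 (mod 5); (1|5)=+1, (1|5)=+1; sign (−1)^0·+1^-4·+1^0 = +1.
(a,b)_17: α=2, u≡10; β=0, v≡14 (mod 17); (10|17)=-1, (14|17)=-1; sign (−1)^0·-1^0·-1^2 = +1.
(a,b)_∞: sgn(91)=+, sgn(-6006)=−, so +1.
(a,b)_11: α=0, u≡4; β=1, v≡9 (mod 11); (4|11)=+1, (9|11)=+1; sign (−1)^0·+1^1·+1^0 = +1.
(a,b)_13: α=-1, u≡7; β=1, v≡8 (mod 13); (7|13)=-1, (8|13)=-1; sign (−1)^0·-1^1·-1^-1 = +1.
|Ram(91, -6006)| = 2, even; anisotropic at {2, 7}.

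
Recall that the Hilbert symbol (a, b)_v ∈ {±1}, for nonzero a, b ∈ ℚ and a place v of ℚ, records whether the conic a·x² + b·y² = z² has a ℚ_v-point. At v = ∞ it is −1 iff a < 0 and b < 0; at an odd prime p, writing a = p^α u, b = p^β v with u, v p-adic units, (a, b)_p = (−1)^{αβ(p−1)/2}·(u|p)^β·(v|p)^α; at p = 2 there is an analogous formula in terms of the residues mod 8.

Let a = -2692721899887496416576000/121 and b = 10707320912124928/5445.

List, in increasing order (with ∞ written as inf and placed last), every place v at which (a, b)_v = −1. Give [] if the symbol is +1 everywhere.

(a, b) ≡ (-22610, 1235) mod (ℚ^×)²; places V = {2, 3, 5, 7, 11, 13, 17, 19, ∞}.
(a,b)_17: α=5, u≡8; β=2, v≡14 (mod 17); (8|17)=+1, (14|17)=-1; sign (−1)^0·+1^2·-1^5 = -1.
(a,b)_19: α=3, u≡7; β=3, v≡8 (mod 19); (7|19)=+1, (8|19)=-1; sign (−1)^1·+1^3·-1^3 = +1.
(a,b)_13: α=4, u≡9; β=3, v≡12 (mod 13); (9|13)=+1, (12|13)=+1; sign (−1)^0·+1^3·+1^4 = +1.
(a,b)_2: α=9, β=10; u≡7, v≡3 (mod 8); ε(u)ε(v)=1·1, αω(v)=9·1, βω(u)=10·0; sum ≡ 0  ⇒  +1.
(a,b)_5: α=3, u≡2; β=-1, v≡2 (mod 5); (2|5)=-1, (2|5)=-1; sign (−1)^0·-1^-1·-1^3 = +1.
(a,b)_11: α=-2, u≡10; β=-2, v≡3 (mod 11); (10|11)=-1, (3|11)=+1; sign (−1)^0·-1^-2·+1^-2 = +1.
(a,b)_3: α=2, u≡1; β=-2, v≡2 (mod 3); (1|3)=+1, (2|3)=-1; sign (−1)^0·+1^-2·-1^2 = +1.
(a,b)_7: α=5, u≡2; β=4, v≡3 (mod 7); (2|7)=+1, (3|7)=-1; sign (−1)^0·+1^4·-1^5 = -1.
(a,b)_∞: sgn(-22610)=−, sgn(1235)=+, so +1.
Ram(-22610, 1235) = {7, 17}; no ℚ_7-point on the conic.

[7, 17]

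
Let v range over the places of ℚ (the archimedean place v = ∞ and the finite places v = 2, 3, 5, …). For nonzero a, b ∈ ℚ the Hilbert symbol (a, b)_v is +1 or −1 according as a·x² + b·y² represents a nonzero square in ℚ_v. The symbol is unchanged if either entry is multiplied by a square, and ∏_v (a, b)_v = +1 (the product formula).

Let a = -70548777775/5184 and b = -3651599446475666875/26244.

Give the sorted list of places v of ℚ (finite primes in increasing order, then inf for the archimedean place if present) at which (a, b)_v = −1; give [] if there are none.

(a, b) ≡ (-31, -1363) mod (ℚ^×)²; places V = {2, 3, 5, 7, 29, 31, 47, ∞}.
(a,b)_3: α=-4, u≡2; β=-8, v≡2 (mod 3); (2|3)=-1, (2|3)=-1; sign (−1)^0·-1^-8·-1^-4 = +1.
(a,b)_29: α=2, u≡10; β=3, v≡8 (mod 29); (10|29)=-1, (8|29)=-1; sign (−1)^0·-1^3·-1^2 = -1.
(a,b)_∞: sgn(-31)=−, sgn(-1363)=−, so -1.
(a,b)_5: α=2, u≡1; β=4, v≡2 (mod 5); (1|5)=+1, (2|5)=-1; sign (−1)^0·+1^4·-1^2 = +1.
(a,b)_7: α=2, u≡2; β=4, v≡4 (mod 7); (2|7)=+1, (4|7)=+1; sign (−1)^0·+1^4·+1^2 = +1.
(a,b)_47: α=2, u≡3; β=3, v≡42 (mod 47); (3|47)=+1, (42|47)=+1; sign (−1)^0·+1^3·+1^2 = +1.
(a,b)_2: α=-6, β=-2; u≡1, v≡5 (mod 8); ε(u)ε(v)=0·0, αω(v)=-6·1, βω(u)=-2·0; sum ≡ 0  ⇒  +1.
(a,b)_31: α=1, u≡11; β=2, v≡28 (mod 31); (11|31)=-1, (28|31)=+1; sign (−1)^0·-1^2·+1^1 = +1.
(-31, -1363 / ℚ) ramifies at {29, ∞}: a division algebra.

[29, inf]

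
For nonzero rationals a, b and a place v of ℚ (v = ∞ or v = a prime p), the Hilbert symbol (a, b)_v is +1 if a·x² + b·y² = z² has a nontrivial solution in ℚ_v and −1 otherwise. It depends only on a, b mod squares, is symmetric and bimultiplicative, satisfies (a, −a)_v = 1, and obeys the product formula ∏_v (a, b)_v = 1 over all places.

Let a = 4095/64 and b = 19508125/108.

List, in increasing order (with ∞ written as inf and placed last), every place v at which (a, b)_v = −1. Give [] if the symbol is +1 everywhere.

[2, 3]

(a, b) ≡ (455, 39) mod (ℚ^×)²; places V = {2, 3, 5, 7, 13, ∞}.
(a,b)_∞: sgn(455)=+, sgn(39)=+, so +1.
(a,b)_13: α=1, u≡10; β=1, v≡12 (mod 13); (10|13)=+1, (12|13)=+1; sign (−1)^0·+1^1·+1^1 = +1.
(a,b)_2: α=-6, β=-2; u≡7, v≡7 (mod 8); ε(u)ε(v)=1·1, αω(v)=-6·0, βω(u)=-2·0; sum ≡ 1  ⇒  -1.
(a,b)_3: α=2, u≡2; β=-3, v≡1 (mod 3); (2|3)=-1, (1|3)=+1; sign (−1)^0·-1^-3·+1^2 = -1.
(a,b)_5: α=1, u≡1; β=4, v≡1 (mod 5); (1|5)=+1, (1|5)=+1; sign (−1)^0·+1^4·+1^1 = +1.
(a,b)_7: α=1, u≡4; β=4, v≡4 (mod 7); (4|7)=+1, (4|7)=+1; sign (−1)^0·+1^4·+1^1 = +1.
Ram(455, 39) = {2, 3}; no ℚ_2-point on the conic.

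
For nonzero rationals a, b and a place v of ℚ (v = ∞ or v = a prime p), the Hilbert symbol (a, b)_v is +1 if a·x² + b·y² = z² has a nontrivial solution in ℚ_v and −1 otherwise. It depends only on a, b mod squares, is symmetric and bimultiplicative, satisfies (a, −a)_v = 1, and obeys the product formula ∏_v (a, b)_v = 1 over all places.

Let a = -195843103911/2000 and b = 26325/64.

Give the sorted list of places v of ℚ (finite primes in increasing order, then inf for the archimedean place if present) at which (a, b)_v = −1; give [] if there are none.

[5, 41]

Mod squares: a ≡ -7995, b ≡ 13. Check v ∈ {∞, 2, 3, 5, 7, 13, 17, 31, 41}.
v=17: a=17^2·(≡7), b=17^0·(≡2) mod 17; (7|17)=-1, (2|17)=+1; (−1)^{2·0·8}·(-1)^0·(+1)^2 = +1.
v=13: a=13^1·(≡9), b=13^1·(≡3) mod 13; (9|13)=+1, (3|13)=+1; (−1)^{1·1·6}·(+1)^1·(+1)^1 = +1.
v=7: a=7^2·(≡5), b=7^0·(≡5) mod 7; (5|7)=-1, (5|7)=-1; (−1)^{2·0·3}·(-1)^0·(-1)^2 = +1.
v=31: a=31^2·(≡22), b=31^0·(≡3) mod 31; (22|31)=-1, (3|31)=-1; (−1)^{2·0·15}·(-1)^0·(-1)^2 = +1.
v=5: a=5^-3·(≡4), b=5^2·(≡2) mod 5; (4|5)=+1, (2|5)=-1; (−1)^{-3·2·2}·(+1)^2·(-1)^-3 = -1.
v=3: a=3^3·(≡2), b=3^4·(≡1) mod 3; (2|3)=-1, (1|3)=+1; (−1)^{3·4·1}·(-1)^4·(+1)^3 = +1.
v=∞: -7995 < 0 and 13 > 0  ⇒  (a,b)_∞ = +1.
v=41: a=41^1·(≡39), b=41^0·(≡34) mod 41; (39|41)=+1, (34|41)=-1; (−1)^{1·0·20}·(+1)^0·(-1)^1 = -1.
v=2: v_2(a)=-4, v_2(b)=-6; units ≡ 5, 5 (mod 8); ε·ε+αω+βω = 0·0+-4·1+-6·1 ≡ 0  ⇒  (a,b)_2 = +1.
(-7995, 13 / ℚ) ramifies at {5, 41}: a division algebra.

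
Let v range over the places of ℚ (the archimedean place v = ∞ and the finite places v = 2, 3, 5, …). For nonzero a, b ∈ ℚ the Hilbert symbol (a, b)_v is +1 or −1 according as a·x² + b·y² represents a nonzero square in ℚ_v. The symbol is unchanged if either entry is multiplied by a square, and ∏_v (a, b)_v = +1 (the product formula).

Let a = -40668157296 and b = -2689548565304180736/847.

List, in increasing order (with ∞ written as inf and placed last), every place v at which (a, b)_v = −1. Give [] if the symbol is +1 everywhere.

[3, 7, 23, inf]

(a, b) ≡ (-39, -322) mod (ℚ^×)²; places V = {2, 3, 7, 11, 13, 23, ∞}.
(a,b)_3: α=7, u≡2; β=10, v≡2 (mod 3); (2|3)=-1, (2|3)=-1; sign (−1)^0·-1^10·-1^7 = -1.
(a,b)_11: α=0, u≡3; β=-2, v≡6 (mod 11); (3|11)=+1, (6|11)=-1; sign (−1)^0·+1^-2·-1^0 = +1.
(a,b)_7: α=0, u≡3; β=-1, v≡6 (mod 7); (3|7)=-1, (6|7)=-1; sign (−1)^0·-1^-1·-1^0 = -1.
(a,b)_23: α=2, u≡7; β=3, v≡4 (mod 23); (7|23)=-1, (4|23)=+1; sign (−1)^0·-1^3·+1^2 = -1.
(a,b)_13: α=3, u≡10; β=4, v≡9 (mod 13); (10|13)=+1, (9|13)=+1; sign (−1)^0·+1^4·+1^3 = +1.
(a,b)_∞: sgn(-39)=−, sgn(-322)=−, so -1.
(a,b)_2: α=4, β=17; u≡1, v≡7 (mod 8); ε(u)ε(v)=0·1, αω(v)=4·0, βω(u)=17·0; sum ≡ 0  ⇒  +1.
(-39, -322 / ℚ) ramifies at {3, 7, 23, ∞}: a division algebra.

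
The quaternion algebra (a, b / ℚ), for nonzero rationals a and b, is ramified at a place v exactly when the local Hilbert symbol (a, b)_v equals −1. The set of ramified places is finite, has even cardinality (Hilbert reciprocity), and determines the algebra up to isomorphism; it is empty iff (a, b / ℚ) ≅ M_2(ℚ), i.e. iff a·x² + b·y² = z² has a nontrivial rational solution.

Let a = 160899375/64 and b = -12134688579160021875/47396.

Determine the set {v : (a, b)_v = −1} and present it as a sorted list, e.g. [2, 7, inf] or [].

[3, 13, 19, 31]

(a, b) ≡ (257439, -58319835) mod (ℚ^×)²; places V = {2, 3, 5, 7, 11, 13, 17, 19, 23, 31, 41, 43, ∞}.
(a,b)_31: α=0, u≡22; β=1, v≡27 (mod 31); (22|31)=-1, (27|31)=-1; sign (−1)^0·-1^1·-1^0 = -1.
(a,b)_43: α=0, u≡6; β=2, v≡5 (mod 43); (6|43)=+1, (5|43)=-1; sign (−1)^0·+1^2·-1^0 = +1.
(a,b)_∞: sgn(257439)=+, sgn(-58319835)=−, so +1.
(a,b)_7: α=1, u≡5; β=1, v≡4 (mod 7); (5|7)=-1, (4|7)=+1; sign (−1)^1·-1^1·+1^1 = +1.
(a,b)_5: α=4, u≡1; β=5, v≡3 (mod 5); (1|5)=+1, (3|5)=-1; sign (−1)^0·+1^5·-1^4 = +1.
(a,b)_2: α=-6, β=-2; u≡7, v≡5 (mod 8); ε(u)ε(v)=1·0, αω(v)=-6·1, βω(u)=-2·0; sum ≡ 0  ⇒  +1.
(a,b)_41: α=1, u≡24; β=-1, v≡15 (mod 41); (24|41)=-1, (15|41)=-1; sign (−1)^0·-1^-1·-1^1 = +1.
(a,b)_17: α=0, u≡8; β=-2, v≡9 (mod 17); (8|17)=+1, (9|17)=+1; sign (−1)^0·+1^-2·+1^0 = +1.
(a,b)_23: α=1, u≡11; β=1, v≡6 (mod 23); (11|23)=-1, (6|23)=+1; sign (−1)^1·-1^1·+1^1 = +1.
(a,b)_19: α=0, u≡14; β=3, v≡11 (mod 19); (14|19)=-1, (11|19)=+1; sign (−1)^0·-1^3·+1^0 = -1.
(a,b)_13: α=1, u≡9; β=2, v≡8 (mod 13); (9|13)=+1, (8|13)=-1; sign (−1)^0·+1^2·-1^1 = -1.
(a,b)_3: α=1, u≡1; β=1, v≡1 (mod 3); (1|3)=+1, (1|3)=+1; sign (−1)^1·+1^1·+1^1 = -1.
(a,b)_11: α=0, u≡6; β=2, v≡5 (mod 11); (6|11)=-1, (5|11)=+1; sign (−1)^0·-1^2·+1^0 = +1.
Ram(257439, -58319835) = {3, 13, 19, 31}; no ℚ_3-point on the conic.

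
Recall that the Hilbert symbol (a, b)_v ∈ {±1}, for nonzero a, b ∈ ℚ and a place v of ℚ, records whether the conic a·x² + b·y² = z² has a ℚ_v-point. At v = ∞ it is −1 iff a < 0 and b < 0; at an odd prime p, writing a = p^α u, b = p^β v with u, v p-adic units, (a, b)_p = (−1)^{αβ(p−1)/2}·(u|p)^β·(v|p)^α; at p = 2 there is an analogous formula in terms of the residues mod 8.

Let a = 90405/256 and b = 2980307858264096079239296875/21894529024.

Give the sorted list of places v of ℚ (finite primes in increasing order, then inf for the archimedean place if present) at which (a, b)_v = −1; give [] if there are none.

(a, b) ≡ (205, 1097845315) mod (ℚ^×)²; places V = {2, 3, 5, 7, 17, 23, 29, 31, 37, 41, ∞}.
(a,b)_5: α=1, u≡1; β=7, v≡2 (mod 5); (1|5)=+1, (2|5)=-1; sign (−1)^0·+1^7·-1^1 = -1.
(a,b)_7: α=2, u≡1; β=5, v≡3 (mod 7); (1|7)=+1, (3|7)=-1; sign (−1)^0·+1^5·-1^2 = +1.
(a,b)_∞: sgn(205)=+, sgn(1097845315)=+, so +1.
(a,b)_37: α=0, u≡20; β=1, v≡21 (mod 37); (20|37)=-1, (21|37)=+1; sign (−1)^0·-1^1·+1^0 = -1.
(a,b)_29: α=0, u≡15; β=1, v≡14 (mod 29); (15|29)=-1, (14|29)=-1; sign (−1)^0·-1^1·-1^0 = -1.
(a,b)_17: α=0, u≡16; β=-4, v≡5 (mod 17); (16|17)=+1, (5|17)=-1; sign (−1)^0·+1^-4·-1^0 = +1.
(a,b)_41: α=1, u≡36; β=3, v≡4 (mod 41); (36|41)=+1, (4|41)=+1; sign (−1)^0·+1^3·+1^1 = +1.
(a,b)_23: α=0, u≡5; β=1, v≡5 (mod 23); (5|23)=-1, (5|23)=-1; sign (−1)^0·-1^1·-1^0 = -1.
(a,b)_2: α=-8, β=-18; u≡5, v≡3 (mod 8); ε(u)ε(v)=0·1, αω(v)=-8·1, βω(u)=-18·1; sum ≡ 0  ⇒  +1.
(a,b)_3: α=2, u≡1; β=16, v≡1 (mod 3); (1|3)=+1, (1|3)=+1; sign (−1)^0·+1^16·+1^2 = +1.
(a,b)_31: α=0, u≡5; β=1, v≡21 (mod 31); (5|31)=+1, (21|31)=-1; sign (−1)^0·+1^1·-1^0 = +1.
|Ram(205, 1097845315)| = 4, even; anisotropic at {5, 23, 29, 37}.

[5, 23, 29, 37]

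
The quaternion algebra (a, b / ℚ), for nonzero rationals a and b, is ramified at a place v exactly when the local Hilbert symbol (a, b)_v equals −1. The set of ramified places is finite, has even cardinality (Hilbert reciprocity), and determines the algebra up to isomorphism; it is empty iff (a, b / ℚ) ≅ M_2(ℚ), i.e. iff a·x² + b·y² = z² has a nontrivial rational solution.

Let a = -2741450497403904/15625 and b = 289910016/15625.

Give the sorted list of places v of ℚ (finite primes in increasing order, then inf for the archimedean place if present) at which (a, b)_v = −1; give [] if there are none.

(a, b) ≡ (-374699, 13981) mod (ℚ^×)²; places V = {2, 3, 5, 11, 13, 19, 31, 37, 41, ∞}.
(a,b)_37: α=1, u≡27; β=0, v≡23 (mod 37); (27|37)=+1, (23|37)=-1; sign (−1)^0·+1^0·-1^1 = -1.
(a,b)_13: α=1, u≡6; β=0, v≡7 (mod 13); (6|13)=-1, (7|13)=-1; sign (−1)^0·-1^0·-1^1 = -1.
(a,b)_5: α=-6, u≡1; β=-6, v≡1 (mod 5); (1|5)=+1, (1|5)=+1; sign (−1)^0·+1^-6·+1^-6 = +1.
(a,b)_41: α=1, u≡18; β=1, v≡29 (mod 41); (18|41)=+1, (29|41)=-1; sign (−1)^0·+1^1·-1^1 = -1.
(a,b)_∞: sgn(-374699)=−, sgn(13981)=+, so +1.
(a,b)_3: α=10, u≡1; β=4, v≡1 (mod 3); (1|3)=+1, (1|3)=+1; sign (−1)^0·+1^4·+1^10 = +1.
(a,b)_2: α=10, β=8; u≡5, v≡5 (mod 8); ε(u)ε(v)=0·0, αω(v)=10·1, βω(u)=8·1; sum ≡ 0  ⇒  +1.
(a,b)_31: α=0, u≡26; β=1, v≡11 (mod 31); (26|31)=-1, (11|31)=-1; sign (−1)^0·-1^1·-1^0 = -1.
(a,b)_19: α=1, u≡6; β=0, v≡16 (mod 19); (6|19)=+1, (16|19)=+1; sign (−1)^0·+1^0·+1^1 = +1.
(a,b)_11: α=2, u≡1; β=1, v≡10 (mod 11); (1|11)=+1, (10|11)=-1; sign (−1)^0·+1^1·-1^2 = +1.
Ram(-374699, 13981) = {13, 31, 37, 41}; no ℚ_13-point on the conic.

[13, 31, 37, 41]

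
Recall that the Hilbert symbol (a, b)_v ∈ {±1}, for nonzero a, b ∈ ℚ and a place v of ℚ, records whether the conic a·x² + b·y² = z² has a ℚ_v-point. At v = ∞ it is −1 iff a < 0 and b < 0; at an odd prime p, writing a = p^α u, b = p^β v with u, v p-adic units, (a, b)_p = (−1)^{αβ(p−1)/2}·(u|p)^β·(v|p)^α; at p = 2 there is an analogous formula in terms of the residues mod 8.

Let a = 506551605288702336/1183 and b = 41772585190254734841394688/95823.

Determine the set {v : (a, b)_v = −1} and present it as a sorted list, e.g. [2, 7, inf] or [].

(a, b) ≡ (2618, 33177914) mod (ℚ^×)²; places V = {2, 3, 7, 11, 13, 17, 19, 23, 29, ∞}.
(a,b)_19: α=2, u≡10; β=3, v≡9 (mod 19); (10|19)=-1, (9|19)=+1; sign (−1)^0·-1^3·+1^2 = -1.
(a,b)_∞: sgn(2618)=+, sgn(33177914)=+, so +1.
(a,b)_2: α=7, β=9; u≡5, v≡5 (mod 8); ε(u)ε(v)=0·0, αω(v)=7·1, βω(u)=9·1; sum ≡ 0  ⇒  +1.
(a,b)_3: α=2, u≡2; β=-4, v≡2 (mod 3); (2|3)=-1, (2|3)=-1; sign (−1)^0·-1^-4·-1^2 = +1.
(a,b)_11: α=5, u≡8; β=9, v≡7 (mod 11); (8|11)=-1, (7|11)=-1; sign (−1)^1·-1^9·-1^5 = -1.
(a,b)_7: α=-1, u≡6; β=-1, v≡1 (mod 7); (6|7)=-1, (1|7)=+1; sign (−1)^1·-1^-1·+1^-1 = +1.
(a,b)_29: α=2, u≡3; β=3, v≡5 (mod 29); (3|29)=-1, (5|29)=+1; sign (−1)^0·-1^3·+1^2 = -1.
(a,b)_23: α=2, u≡17; β=3, v≡8 (mod 23); (17|23)=-1, (8|23)=+1; sign (−1)^0·-1^3·+1^2 = -1.
(a,b)_17: α=1, u≡16; β=1, v≡13 (mod 17); (16|17)=+1, (13|17)=+1; sign (−1)^0·+1^1·+1^1 = +1.
(a,b)_13: α=-2, u≡11; β=-2, v≡9 (mod 13); (11|13)=-1, (9|13)=+1; sign (−1)^0·-1^-2·+1^-2 = +1.
Ram(2618, 33177914) = {11, 19, 23, 29}; no ℚ_11-point on the conic.

[11, 19, 23, 29]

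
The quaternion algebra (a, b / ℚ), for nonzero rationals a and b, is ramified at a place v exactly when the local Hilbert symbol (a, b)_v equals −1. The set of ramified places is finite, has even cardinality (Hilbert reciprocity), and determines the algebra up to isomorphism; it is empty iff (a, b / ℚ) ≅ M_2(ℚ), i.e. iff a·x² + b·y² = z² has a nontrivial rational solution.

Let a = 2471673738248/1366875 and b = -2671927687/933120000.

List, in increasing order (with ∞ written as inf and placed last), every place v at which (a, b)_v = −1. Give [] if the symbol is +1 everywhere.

(a, b) ≡ (6, -494) mod (ℚ^×)²; places V = {2, 3, 5, 11, 13, 19, 23, ∞}.
(a,b)_19: α=0, u≡6; β=1, v≡14 (mod 19); (6|19)=+1, (14|19)=-1; sign (−1)^0·+1^1·-1^0 = +1.
(a,b)_3: α=-7, u≡2; β=-6, v≡1 (mod 3); (2|3)=-1, (1|3)=+1; sign (−1)^0·-1^-6·+1^-7 = +1.
(a,b)_11: α=2, u≡7; β=2, v≡9 (mod 11); (7|11)=-1, (9|11)=+1; sign (−1)^0·-1^2·+1^2 = +1.
(a,b)_2: α=3, β=-11; u≡3, v≡1 (mod 8); ε(u)ε(v)=1·0, αω(v)=3·0, βω(u)=-11·1; sum ≡ 1  ⇒  -1.
(a,b)_5: α=-4, u≡4; β=-4, v≡4 (mod 5); (4|5)=+1, (4|5)=+1; sign (−1)^0·+1^-4·+1^-4 = +1.
(a,b)_13: α=6, u≡5; β=3, v≡10 (mod 13); (5|13)=-1, (10|13)=+1; sign (−1)^0·-1^3·+1^6 = -1.
(a,b)_∞: sgn(6)=+, sgn(-494)=−, so +1.
(a,b)_23: α=2, u≡13; β=2, v≡16 (mod 23); (13|23)=+1, (16|23)=+1; sign (−1)^0·+1^2·+1^2 = +1.
(6, -494 / ℚ) ramifies at {2, 13}: a division algebra.

[2, 13]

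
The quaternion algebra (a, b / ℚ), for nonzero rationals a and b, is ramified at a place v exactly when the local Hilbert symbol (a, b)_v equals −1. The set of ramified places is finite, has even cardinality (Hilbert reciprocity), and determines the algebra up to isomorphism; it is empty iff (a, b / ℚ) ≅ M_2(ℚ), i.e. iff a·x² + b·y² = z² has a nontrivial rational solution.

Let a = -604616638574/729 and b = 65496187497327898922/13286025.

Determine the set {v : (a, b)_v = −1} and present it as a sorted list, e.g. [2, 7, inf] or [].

[2, 19, 23, 29]

Mod squares: a ≡ -18734, b ≡ 14858. Check v ∈ {∞, 2, 3, 5, 13, 17, 19, 23, 29, 31}.
v=29: a=29^1·(≡11), b=29^2·(≡10) mod 29; (11|29)=-1, (10|29)=-1; (−1)^{1·2·14}·(-1)^2·(-1)^1 = -1.
v=23: a=23^2·(≡19), b=23^3·(≡16) mod 23; (19|23)=-1, (16|23)=+1; (−1)^{2·3·11}·(-1)^3·(+1)^2 = -1.
v=5: a=5^0·(≡4), b=5^-2·(≡2) mod 5; (4|5)=+1, (2|5)=-1; (−1)^{0·-2·2}·(+1)^-2·(-1)^0 = +1.
v=2: v_2(a)=1, v_2(b)=1; units ≡ 1, 5 (mod 8); ε·ε+αω+βω = 0·0+1·1+1·0 ≡ 1  ⇒  (a,b)_2 = -1.
v=17: a=17^1·(≡12), b=17^1·(≡7) mod 17; (12|17)=-1, (7|17)=-1; (−1)^{1·1·8}·(-1)^1·(-1)^1 = +1.
v=19: a=19^3·(≡18), b=19^3·(≡8) mod 19; (18|19)=-1, (8|19)=-1; (−1)^{3·3·9}·(-1)^3·(-1)^3 = -1.
v=∞: -18734 < 0 and 14858 > 0  ⇒  (a,b)_∞ = +1.
v=3: a=3^-6·(≡1), b=3^-12·(≡2) mod 3; (1|3)=+1, (2|3)=-1; (−1)^{-6·-12·1}·(+1)^-12·(-1)^-6 = +1.
v=31: a=31^0·(≡22), b=31^2·(≡10) mod 31; (22|31)=-1, (10|31)=+1; (−1)^{0·2·15}·(-1)^2·(+1)^0 = +1.
v=13: a=13^2·(≡1), b=13^4·(≡9) mod 13; (1|13)=+1, (9|13)=+1; (−1)^{2·4·6}·(+1)^4·(+1)^2 = +1.
Ram(-18734, 14858) = {2, 19, 23, 29}; no ℚ_2-point on the conic.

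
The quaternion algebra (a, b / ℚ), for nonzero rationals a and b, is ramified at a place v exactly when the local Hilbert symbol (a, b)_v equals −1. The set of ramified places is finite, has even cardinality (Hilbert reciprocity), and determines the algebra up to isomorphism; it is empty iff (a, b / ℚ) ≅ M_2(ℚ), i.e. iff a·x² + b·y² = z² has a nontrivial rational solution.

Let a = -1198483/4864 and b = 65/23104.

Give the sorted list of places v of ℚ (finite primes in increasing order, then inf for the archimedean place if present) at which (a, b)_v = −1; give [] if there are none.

(a, b) ≡ (-78793, 65) mod (ℚ^×)²; places V = {2, 5, 11, 13, 17, 19, 29, ∞}.
(a,b)_29: α=1, u≡22; β=0, v≡25 (mod 29); (22|29)=+1, (25|29)=+1; sign (−1)^0·+1^0·+1^1 = +1.
(a,b)_∞: sgn(-78793)=−, sgn(65)=+, so +1.
(a,b)_11: α=1, u≡1; β=0, v≡8 (mod 11); (1|11)=+1, (8|11)=-1; sign (−1)^0·+1^0·-1^1 = -1.
(a,b)_17: α=2, u≡9; β=0, v≡14 (mod 17); (9|17)=+1, (14|17)=-1; sign (−1)^0·+1^0·-1^2 = +1.
(a,b)_5: α=0, u≡3; β=1, v≡2 (mod 5); (3|5)=-1, (2|5)=-1; sign (−1)^0·-1^1·-1^0 = -1.
(a,b)_19: α=-1, u≡2; β=-2, v≡12 (mod 19); (2|19)=-1, (12|19)=-1; sign (−1)^0·-1^-2·-1^-1 = -1.
(a,b)_13: α=1, u≡9; β=1, v≡6 (mod 13); (9|13)=+1, (6|13)=-1; sign (−1)^0·+1^1·-1^1 = -1.
(a,b)_2: α=-8, β=-6; u≡7, v≡1 (mod 8); ε(u)ε(v)=1·0, αω(v)=-8·0, βω(u)=-6·0; sum ≡ 0  ⇒  +1.
(-78793, 65 / ℚ) ramifies at {5, 11, 13, 19}: a division algebra.

[5, 11, 13, 19]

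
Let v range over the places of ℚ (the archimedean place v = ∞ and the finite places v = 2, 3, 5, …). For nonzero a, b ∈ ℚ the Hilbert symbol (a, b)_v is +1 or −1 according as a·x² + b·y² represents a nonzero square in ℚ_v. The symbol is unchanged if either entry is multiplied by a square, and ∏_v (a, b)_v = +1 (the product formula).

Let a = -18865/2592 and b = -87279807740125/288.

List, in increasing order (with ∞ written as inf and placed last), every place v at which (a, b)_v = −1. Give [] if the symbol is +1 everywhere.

(a, b) ≡ (-770, -10010) mod (ℚ^×)²; places V = {2, 3, 5, 7, 11, 13, ∞}.
(a,b)_11: α=1, u≡8; β=3, v≡1 (mod 11); (8|11)=-1, (1|11)=+1; sign (−1)^1·-1^3·+1^1 = +1.
(a,b)_∞: sgn(-770)=−, sgn(-10010)=−, so -1.
(a,b)_7: α=3, u≡4; β=9, v≡6 (mod 7); (4|7)=+1, (6|7)=-1; sign (−1)^1·+1^9·-1^3 = +1.
(a,b)_13: α=0, u≡10; β=1, v≡9 (mod 13); (10|13)=+1, (9|13)=+1; sign (−1)^0·+1^1·+1^0 = +1.
(a,b)_3: α=-4, u≡1; β=-2, v≡1 (mod 3); (1|3)=+1, (1|3)=+1; sign (−1)^0·+1^-2·+1^-4 = +1.
(a,b)_2: α=-5, β=-5; u≡7, v≡3 (mod 8); ε(u)ε(v)=1·1, αω(v)=-5·1, βω(u)=-5·0; sum ≡ 0  ⇒  +1.
(a,b)_5: α=1, u≡1; β=3, v≡3 (mod 5); (1|5)=+1, (3|5)=-1; sign (−1)^0·+1^3·-1^1 = -1.
(-770, -10010 / ℚ) ramifies at {5, ∞}: a division algebra.

[5, inf]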